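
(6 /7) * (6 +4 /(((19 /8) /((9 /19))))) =14724 /2527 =5.83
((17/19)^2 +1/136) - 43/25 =-1119503/1227400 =-0.91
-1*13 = -13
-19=-19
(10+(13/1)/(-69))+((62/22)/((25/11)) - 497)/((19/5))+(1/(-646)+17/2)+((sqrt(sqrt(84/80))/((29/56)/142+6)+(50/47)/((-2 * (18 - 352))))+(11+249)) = 3976 * sqrt(2) * 21^(1/4) * 5^(3/4)/238705+13612227781/92068770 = 148.02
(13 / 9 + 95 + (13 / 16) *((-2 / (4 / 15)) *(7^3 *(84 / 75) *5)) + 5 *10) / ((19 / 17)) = -14147519 / 1368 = -10341.75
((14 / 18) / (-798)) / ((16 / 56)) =-7 / 2052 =-0.00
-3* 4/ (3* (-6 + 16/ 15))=30/ 37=0.81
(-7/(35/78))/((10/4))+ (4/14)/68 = -37103/5950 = -6.24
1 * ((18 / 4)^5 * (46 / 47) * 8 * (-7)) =-9506889 / 94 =-101137.12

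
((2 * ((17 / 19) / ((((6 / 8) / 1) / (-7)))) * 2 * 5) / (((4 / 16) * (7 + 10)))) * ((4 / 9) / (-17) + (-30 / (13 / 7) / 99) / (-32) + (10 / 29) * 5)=-2420537980 / 36165987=-66.93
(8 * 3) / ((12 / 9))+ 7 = 25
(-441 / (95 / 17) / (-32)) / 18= 833 / 6080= 0.14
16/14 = 8/7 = 1.14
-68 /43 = -1.58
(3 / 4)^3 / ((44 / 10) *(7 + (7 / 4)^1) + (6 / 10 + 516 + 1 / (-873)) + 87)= 117855 / 179376736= 0.00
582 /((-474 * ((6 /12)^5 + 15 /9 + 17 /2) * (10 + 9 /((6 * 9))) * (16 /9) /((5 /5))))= -31428 /4717801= -0.01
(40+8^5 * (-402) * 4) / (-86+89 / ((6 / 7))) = -316145424 / 107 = -2954630.13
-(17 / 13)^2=-289 / 169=-1.71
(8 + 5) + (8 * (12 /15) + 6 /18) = 296 /15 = 19.73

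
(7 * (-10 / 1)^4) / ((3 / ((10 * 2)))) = 1400000 / 3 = 466666.67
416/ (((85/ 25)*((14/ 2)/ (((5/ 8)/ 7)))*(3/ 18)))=9.36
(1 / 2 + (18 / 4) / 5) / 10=7 / 50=0.14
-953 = -953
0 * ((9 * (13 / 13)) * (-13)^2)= 0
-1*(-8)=8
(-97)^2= 9409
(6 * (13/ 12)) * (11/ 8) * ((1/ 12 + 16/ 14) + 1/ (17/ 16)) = 442585/ 22848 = 19.37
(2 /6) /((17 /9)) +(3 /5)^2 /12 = 351 /1700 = 0.21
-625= -625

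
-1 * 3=-3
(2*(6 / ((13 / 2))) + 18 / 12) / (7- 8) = -87 / 26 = -3.35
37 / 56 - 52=-2875 / 56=-51.34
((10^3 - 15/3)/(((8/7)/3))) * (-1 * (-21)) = 438795/8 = 54849.38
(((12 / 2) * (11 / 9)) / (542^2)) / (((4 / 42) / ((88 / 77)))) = 22 / 73441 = 0.00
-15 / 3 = -5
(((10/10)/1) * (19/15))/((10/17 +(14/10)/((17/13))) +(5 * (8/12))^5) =26163/8534263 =0.00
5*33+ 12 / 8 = 333 / 2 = 166.50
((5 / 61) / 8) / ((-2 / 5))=-25 / 976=-0.03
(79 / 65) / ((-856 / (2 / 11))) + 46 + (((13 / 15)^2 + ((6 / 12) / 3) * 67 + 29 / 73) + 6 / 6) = 59.31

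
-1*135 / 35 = -27 / 7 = -3.86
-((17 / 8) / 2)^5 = -1419857 / 1048576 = -1.35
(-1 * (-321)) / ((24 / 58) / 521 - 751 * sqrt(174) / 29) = -632553348673 * sqrt(174) / 8879393735530 - 9699978 / 4439696867765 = -0.94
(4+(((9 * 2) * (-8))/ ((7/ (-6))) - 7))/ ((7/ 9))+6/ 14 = 7608/ 49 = 155.27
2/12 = 0.17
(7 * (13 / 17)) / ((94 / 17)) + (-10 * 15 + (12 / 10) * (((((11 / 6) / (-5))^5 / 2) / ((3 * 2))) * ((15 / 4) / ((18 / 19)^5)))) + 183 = 195463113641257697 / 5754868300800000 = 33.96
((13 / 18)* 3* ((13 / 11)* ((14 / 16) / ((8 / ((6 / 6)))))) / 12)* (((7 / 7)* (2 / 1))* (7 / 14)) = 1183 / 50688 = 0.02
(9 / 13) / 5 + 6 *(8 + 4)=4689 / 65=72.14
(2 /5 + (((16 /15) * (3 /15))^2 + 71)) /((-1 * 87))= -401881 /489375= -0.82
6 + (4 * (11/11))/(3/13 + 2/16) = 638/37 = 17.24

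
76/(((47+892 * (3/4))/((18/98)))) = 171/8771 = 0.02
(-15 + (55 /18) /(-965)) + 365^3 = 168930580129 /3474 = 48627110.00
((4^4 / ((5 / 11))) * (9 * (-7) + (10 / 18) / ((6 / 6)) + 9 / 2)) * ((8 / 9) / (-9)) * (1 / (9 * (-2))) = -5874176 / 32805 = -179.06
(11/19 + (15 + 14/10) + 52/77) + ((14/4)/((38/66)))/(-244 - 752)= 85719979/4857160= 17.65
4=4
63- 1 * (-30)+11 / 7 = 662 / 7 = 94.57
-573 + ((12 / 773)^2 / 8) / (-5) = -1711920603 / 2987645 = -573.00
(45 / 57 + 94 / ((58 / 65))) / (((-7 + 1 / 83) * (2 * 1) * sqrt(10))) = -60673 * sqrt(10) / 79895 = -2.40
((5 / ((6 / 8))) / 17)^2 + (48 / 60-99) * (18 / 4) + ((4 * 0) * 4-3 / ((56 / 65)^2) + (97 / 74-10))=-685804312099 / 1508996160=-454.48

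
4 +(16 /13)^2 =932 /169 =5.51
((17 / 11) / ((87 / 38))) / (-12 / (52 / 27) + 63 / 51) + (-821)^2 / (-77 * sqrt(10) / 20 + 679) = 14828902 * sqrt(10) / 2633673 + 460456596145787 / 463758211224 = 1010.69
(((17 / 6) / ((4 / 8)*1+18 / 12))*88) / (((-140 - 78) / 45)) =-2805 / 109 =-25.73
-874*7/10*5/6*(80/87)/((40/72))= -24472/29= -843.86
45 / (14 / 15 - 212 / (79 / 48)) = -53325 / 151534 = -0.35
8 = 8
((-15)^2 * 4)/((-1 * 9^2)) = -100/9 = -11.11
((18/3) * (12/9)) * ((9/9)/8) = 1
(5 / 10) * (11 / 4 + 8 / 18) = 1.60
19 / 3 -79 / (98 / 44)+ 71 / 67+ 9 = -187883 / 9849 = -19.08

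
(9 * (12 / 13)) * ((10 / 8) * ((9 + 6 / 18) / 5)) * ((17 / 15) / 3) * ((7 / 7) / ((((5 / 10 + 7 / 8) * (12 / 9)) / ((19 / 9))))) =18088 / 2145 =8.43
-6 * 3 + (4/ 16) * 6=-33/ 2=-16.50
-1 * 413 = -413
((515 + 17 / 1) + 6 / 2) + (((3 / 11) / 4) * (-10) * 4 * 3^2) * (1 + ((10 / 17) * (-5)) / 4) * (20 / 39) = 1292485 / 2431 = 531.67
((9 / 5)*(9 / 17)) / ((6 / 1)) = 27 / 170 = 0.16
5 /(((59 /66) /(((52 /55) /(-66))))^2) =2704 /2106005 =0.00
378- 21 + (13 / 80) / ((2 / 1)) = 57133 / 160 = 357.08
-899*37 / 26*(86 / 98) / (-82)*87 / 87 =1430309 / 104468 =13.69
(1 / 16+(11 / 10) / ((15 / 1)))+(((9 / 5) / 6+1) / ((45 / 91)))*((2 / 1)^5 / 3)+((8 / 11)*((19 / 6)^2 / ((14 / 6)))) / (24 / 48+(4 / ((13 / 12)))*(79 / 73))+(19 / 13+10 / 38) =10725690094201 / 350544514320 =30.60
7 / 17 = 0.41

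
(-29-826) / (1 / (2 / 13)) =-131.54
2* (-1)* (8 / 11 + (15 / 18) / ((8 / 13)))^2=-1207801 / 139392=-8.66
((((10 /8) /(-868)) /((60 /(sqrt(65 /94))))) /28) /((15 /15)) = -sqrt(6110) /109659648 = -0.00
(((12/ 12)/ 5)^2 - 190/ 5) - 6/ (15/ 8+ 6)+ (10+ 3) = -13504/ 525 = -25.72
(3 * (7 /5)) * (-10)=-42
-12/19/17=-12/323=-0.04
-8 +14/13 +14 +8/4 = 118/13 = 9.08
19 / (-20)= -19 / 20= -0.95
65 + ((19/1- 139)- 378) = -433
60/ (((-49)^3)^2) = 60/ 13841287201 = 0.00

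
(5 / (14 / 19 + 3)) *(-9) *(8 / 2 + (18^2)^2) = -89757900 / 71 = -1264195.77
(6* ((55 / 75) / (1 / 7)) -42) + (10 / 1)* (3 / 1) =94 / 5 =18.80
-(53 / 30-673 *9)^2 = -32999265649 / 900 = -36665850.72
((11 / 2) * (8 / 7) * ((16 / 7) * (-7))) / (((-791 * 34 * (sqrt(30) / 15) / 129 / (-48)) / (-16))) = 17436672 * sqrt(30) / 94129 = 1014.61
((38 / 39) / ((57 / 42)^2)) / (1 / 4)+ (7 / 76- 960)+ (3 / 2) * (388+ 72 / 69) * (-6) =-303991433 / 68172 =-4459.18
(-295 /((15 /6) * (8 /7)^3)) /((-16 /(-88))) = -222607 /512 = -434.78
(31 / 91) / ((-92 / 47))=-1457 / 8372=-0.17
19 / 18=1.06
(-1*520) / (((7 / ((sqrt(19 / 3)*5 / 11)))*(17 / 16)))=-41600*sqrt(57) / 3927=-79.98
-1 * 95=-95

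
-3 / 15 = -0.20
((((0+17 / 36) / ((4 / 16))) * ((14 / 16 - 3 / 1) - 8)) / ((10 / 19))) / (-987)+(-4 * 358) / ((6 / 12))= -2863.96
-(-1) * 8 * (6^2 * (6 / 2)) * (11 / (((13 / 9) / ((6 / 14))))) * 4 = 1026432 / 91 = 11279.47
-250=-250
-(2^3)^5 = -32768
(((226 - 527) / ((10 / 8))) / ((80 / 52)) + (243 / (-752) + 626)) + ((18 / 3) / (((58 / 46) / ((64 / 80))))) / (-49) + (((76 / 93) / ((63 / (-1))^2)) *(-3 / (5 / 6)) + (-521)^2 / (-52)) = -1381021235160811 / 290683738800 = -4750.94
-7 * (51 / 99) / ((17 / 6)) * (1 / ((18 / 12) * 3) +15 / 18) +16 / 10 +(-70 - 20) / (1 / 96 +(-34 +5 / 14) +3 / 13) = 38749729 / 13130865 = 2.95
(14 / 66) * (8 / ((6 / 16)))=4.53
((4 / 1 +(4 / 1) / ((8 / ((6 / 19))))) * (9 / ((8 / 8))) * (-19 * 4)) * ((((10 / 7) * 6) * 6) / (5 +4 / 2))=-1023840 / 49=-20894.69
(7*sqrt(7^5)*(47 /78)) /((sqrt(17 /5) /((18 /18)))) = 16121*sqrt(595) /1326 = 296.56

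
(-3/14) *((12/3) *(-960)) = 5760/7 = 822.86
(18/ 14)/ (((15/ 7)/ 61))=36.60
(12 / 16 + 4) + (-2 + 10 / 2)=31 / 4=7.75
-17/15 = -1.13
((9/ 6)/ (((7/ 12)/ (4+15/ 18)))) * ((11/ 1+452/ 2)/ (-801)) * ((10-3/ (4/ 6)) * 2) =-25201/ 623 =-40.45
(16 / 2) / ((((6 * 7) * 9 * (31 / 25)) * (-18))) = -50 / 52731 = -0.00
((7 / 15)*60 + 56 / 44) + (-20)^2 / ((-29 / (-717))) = 3164138 / 319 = 9918.93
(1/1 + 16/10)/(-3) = -13/15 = -0.87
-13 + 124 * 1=111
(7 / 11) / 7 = 1 / 11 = 0.09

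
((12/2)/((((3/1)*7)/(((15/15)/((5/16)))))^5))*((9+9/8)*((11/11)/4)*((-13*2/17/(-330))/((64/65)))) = 173056/29464771875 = 0.00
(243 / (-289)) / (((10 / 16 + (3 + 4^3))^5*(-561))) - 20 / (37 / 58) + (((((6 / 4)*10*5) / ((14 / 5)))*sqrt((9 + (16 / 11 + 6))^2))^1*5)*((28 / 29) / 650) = -980919758011475573469793 / 34935651697971791616707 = -28.08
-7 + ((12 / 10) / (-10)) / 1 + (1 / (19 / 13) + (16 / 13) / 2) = -5.82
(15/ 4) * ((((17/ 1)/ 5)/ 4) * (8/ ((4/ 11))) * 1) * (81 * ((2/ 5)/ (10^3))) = 45441/ 20000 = 2.27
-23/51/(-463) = 23/23613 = 0.00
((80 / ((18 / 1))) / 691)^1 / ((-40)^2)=1 / 248760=0.00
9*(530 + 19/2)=9711/2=4855.50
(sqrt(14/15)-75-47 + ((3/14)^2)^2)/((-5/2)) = 4686671/96040-2 * sqrt(210)/75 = 48.41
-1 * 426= -426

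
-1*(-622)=622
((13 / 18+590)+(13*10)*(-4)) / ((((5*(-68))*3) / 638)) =-406087 / 9180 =-44.24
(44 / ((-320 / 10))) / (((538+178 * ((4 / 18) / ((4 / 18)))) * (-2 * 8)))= 11 / 91648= 0.00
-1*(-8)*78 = 624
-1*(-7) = 7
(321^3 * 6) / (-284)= -99228483 / 142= -698792.13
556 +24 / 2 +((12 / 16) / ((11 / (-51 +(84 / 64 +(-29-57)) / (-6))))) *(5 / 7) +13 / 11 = 5592151 / 9856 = 567.39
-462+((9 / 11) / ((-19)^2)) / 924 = -565057413 / 1223068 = -462.00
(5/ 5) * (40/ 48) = 5/ 6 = 0.83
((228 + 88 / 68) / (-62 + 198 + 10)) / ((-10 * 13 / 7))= -13643 / 161330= -0.08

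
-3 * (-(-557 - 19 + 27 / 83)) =-143343 / 83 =-1727.02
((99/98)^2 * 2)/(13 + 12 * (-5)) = -9801/225694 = -0.04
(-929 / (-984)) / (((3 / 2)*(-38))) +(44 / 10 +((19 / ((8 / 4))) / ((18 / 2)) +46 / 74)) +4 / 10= 6.46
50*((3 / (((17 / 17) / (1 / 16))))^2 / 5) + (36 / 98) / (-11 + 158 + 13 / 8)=0.35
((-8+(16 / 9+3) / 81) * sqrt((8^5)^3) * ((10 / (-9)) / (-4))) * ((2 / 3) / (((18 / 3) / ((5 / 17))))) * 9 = -303510323200 * sqrt(2) / 111537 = -3848305.18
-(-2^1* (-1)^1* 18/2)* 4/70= -1.03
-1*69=-69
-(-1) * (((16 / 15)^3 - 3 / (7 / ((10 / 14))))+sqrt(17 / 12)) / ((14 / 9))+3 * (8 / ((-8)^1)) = -621671 / 257250+3 * sqrt(51) / 28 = -1.65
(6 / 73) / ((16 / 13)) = 39 / 584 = 0.07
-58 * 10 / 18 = -290 / 9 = -32.22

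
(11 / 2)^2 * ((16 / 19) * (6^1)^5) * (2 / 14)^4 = 3763584 / 45619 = 82.50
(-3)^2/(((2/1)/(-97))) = -873/2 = -436.50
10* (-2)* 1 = -20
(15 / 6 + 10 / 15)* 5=95 / 6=15.83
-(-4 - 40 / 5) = 12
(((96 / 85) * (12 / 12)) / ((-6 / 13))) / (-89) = 208 / 7565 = 0.03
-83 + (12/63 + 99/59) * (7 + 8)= -22704/413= -54.97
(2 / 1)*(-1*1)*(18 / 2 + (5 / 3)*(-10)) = 46 / 3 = 15.33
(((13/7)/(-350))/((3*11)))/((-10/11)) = 13/73500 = 0.00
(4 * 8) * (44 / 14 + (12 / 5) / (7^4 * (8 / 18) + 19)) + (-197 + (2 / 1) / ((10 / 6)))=-32555883 / 342125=-95.16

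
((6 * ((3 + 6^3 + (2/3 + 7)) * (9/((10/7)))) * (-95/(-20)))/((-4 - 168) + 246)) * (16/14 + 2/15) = 129846/185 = 701.87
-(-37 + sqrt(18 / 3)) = 37 -sqrt(6) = 34.55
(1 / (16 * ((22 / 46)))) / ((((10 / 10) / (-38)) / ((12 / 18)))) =-437 / 132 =-3.31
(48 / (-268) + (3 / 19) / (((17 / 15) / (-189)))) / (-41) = 573711 / 887281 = 0.65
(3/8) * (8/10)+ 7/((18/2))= 97/90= 1.08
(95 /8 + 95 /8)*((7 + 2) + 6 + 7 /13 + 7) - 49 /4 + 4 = 527.04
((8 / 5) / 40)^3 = 1 / 15625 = 0.00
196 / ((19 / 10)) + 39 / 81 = 53167 / 513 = 103.64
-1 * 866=-866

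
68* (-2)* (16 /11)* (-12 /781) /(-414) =-4352 /592779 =-0.01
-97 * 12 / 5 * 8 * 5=-9312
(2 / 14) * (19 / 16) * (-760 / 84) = -1.53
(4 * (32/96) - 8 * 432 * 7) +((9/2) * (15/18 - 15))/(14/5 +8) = -1742153/72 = -24196.57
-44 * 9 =-396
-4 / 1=-4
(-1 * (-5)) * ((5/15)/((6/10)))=25/9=2.78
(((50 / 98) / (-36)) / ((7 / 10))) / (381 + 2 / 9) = -125 / 2353666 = -0.00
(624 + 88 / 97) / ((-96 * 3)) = -7577 / 3492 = -2.17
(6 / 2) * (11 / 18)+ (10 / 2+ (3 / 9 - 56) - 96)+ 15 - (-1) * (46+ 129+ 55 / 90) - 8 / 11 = 4460 / 99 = 45.05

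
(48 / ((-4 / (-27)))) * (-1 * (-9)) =2916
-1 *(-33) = 33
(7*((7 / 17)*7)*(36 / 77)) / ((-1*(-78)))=294 / 2431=0.12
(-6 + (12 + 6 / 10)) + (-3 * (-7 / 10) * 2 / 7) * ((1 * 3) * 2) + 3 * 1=66 / 5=13.20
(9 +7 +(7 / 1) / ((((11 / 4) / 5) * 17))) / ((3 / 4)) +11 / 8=35465 / 1496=23.71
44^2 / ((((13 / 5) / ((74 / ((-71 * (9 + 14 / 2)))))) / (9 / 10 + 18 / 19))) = -120879 / 1349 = -89.61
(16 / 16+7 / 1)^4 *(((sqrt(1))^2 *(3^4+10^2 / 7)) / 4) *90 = 61470720 / 7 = 8781531.43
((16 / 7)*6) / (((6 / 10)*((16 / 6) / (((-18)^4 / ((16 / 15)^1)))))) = 5904900 / 7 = 843557.14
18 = 18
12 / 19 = 0.63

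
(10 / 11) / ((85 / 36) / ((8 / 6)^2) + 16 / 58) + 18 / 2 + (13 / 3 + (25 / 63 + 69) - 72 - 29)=-36522517 / 2063061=-17.70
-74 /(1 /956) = -70744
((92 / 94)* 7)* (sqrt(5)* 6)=1932* sqrt(5) / 47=91.92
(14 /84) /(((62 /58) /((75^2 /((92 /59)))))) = 562.43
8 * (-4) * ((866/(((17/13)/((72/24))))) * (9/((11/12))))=-116722944/187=-624186.87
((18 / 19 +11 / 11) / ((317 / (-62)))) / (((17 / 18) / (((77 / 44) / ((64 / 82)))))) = -2962701 / 3276512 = -0.90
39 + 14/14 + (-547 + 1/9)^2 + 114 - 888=24166630/81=298353.46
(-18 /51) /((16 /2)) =-3 /68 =-0.04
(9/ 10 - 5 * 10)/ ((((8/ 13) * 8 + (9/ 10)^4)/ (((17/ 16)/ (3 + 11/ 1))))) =-0.67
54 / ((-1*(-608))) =27 / 304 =0.09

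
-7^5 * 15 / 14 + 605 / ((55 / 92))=-16995.50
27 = 27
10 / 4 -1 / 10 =12 / 5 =2.40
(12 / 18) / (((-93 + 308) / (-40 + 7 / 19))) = -502 / 4085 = -0.12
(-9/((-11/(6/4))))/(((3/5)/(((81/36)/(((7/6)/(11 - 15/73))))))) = 239355/5621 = 42.58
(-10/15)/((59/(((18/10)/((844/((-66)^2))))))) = -6534/62245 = -0.10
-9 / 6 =-3 / 2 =-1.50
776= 776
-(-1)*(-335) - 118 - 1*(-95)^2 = -9478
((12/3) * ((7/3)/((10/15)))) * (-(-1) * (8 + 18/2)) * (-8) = -1904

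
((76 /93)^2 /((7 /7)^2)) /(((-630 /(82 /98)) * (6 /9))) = -59204 /44499105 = -0.00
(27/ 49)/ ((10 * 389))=27/ 190610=0.00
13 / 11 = 1.18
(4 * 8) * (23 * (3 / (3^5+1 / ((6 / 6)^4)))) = 552 / 61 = 9.05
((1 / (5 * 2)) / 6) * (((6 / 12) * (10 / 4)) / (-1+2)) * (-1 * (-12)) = 1 / 4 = 0.25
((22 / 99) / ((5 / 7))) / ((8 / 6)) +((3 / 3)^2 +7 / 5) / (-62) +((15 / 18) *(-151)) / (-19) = 60232 / 8835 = 6.82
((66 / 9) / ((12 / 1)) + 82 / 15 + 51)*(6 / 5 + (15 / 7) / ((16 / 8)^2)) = 99.07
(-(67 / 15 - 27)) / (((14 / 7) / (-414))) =-4664.40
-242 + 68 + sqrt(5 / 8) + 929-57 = sqrt(10) / 4 + 698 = 698.79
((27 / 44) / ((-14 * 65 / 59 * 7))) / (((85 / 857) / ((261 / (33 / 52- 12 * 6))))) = 118772487 / 566731550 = 0.21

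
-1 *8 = -8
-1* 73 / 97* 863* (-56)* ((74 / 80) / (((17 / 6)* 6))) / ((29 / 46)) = 750570086 / 239105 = 3139.08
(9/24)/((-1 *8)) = -3/64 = -0.05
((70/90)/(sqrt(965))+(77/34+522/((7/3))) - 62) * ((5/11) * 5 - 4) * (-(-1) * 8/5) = -2966052/6545 - 1064 * sqrt(965)/477675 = -453.25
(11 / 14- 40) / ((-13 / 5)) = 2745 / 182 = 15.08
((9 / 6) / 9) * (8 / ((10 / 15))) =2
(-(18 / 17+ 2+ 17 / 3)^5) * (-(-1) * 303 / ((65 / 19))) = -4479525.85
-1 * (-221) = 221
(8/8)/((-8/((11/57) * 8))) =-11/57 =-0.19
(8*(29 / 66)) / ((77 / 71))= 8236 / 2541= 3.24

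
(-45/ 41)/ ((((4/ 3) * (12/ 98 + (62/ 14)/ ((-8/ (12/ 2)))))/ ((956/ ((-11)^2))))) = 2107980/ 1036849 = 2.03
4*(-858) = -3432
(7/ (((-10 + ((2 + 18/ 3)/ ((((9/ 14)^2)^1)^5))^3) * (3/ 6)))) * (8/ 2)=1186952431706053698400244129628/ 6195566471048265051935887962947335051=0.00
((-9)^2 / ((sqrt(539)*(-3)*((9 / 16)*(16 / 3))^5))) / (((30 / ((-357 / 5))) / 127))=2159*sqrt(11) / 4950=1.45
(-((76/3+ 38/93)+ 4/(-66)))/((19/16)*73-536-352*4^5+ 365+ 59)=420352/5900227179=0.00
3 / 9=1 / 3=0.33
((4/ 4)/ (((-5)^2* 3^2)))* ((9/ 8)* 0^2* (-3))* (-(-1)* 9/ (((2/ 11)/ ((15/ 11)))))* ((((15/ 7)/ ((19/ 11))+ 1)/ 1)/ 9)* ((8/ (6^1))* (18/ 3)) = 0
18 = 18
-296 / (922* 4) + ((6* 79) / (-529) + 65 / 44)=0.50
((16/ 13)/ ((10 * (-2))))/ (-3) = 4/ 195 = 0.02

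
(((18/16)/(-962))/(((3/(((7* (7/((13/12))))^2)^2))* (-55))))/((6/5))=3735591048/151116251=24.72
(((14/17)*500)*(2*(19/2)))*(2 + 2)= 532000/17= 31294.12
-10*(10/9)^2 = -1000/81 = -12.35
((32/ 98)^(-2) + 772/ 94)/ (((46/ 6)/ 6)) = 1904967/ 138368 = 13.77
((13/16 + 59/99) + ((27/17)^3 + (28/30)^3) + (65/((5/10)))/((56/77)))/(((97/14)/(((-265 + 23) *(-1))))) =41566509753769/6433573500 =6460.87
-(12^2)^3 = -2985984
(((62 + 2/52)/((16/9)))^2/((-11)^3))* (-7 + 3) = 210743289/57584384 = 3.66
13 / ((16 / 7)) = 5.69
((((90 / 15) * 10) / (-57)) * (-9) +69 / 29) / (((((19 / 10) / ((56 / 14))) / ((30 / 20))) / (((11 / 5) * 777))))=63983.71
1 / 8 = 0.12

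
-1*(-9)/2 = 9/2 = 4.50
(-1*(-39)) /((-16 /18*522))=-39 /464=-0.08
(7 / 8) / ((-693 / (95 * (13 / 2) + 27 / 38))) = -0.78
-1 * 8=-8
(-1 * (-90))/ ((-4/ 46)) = -1035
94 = 94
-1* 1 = -1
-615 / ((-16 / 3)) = 1845 / 16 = 115.31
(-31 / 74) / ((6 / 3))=-31 / 148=-0.21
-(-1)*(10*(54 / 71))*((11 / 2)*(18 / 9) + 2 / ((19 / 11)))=124740 / 1349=92.47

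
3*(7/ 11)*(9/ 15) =63/ 55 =1.15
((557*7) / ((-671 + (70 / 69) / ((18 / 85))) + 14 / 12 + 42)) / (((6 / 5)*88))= -4035465 / 68096072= -0.06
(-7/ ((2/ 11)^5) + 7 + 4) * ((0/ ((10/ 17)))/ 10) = 0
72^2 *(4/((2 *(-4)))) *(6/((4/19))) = -73872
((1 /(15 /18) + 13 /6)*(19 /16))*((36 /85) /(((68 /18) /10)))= 51813 /11560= 4.48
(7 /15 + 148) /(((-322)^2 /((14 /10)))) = 2227 /1110900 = 0.00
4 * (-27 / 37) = -108 / 37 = -2.92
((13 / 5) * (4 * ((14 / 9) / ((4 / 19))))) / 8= 1729 / 180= 9.61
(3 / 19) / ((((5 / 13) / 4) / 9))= 1404 / 95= 14.78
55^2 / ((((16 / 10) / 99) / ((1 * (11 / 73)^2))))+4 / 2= 181267639 / 42632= 4251.91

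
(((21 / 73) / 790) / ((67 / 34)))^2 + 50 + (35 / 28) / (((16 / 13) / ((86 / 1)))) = 16403948471973243 / 119437167456800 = 137.34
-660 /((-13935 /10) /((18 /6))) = 1320 /929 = 1.42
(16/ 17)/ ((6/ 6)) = 16/ 17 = 0.94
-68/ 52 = -17/ 13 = -1.31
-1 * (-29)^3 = 24389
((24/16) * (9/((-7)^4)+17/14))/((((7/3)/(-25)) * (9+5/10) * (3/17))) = -7457475/638666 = -11.68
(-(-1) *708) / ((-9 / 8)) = -1888 / 3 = -629.33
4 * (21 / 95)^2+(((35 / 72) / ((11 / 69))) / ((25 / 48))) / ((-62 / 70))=-19740826 / 3077525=-6.41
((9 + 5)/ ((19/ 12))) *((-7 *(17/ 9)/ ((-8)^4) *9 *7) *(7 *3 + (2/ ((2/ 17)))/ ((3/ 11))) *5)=-3644375/ 4864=-749.25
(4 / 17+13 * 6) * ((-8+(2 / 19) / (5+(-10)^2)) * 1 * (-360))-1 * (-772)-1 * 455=3835309 / 17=225606.41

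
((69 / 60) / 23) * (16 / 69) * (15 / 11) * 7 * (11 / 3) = 28 / 69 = 0.41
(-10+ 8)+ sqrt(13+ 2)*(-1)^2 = -2+ sqrt(15) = 1.87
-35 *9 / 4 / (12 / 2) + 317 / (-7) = -3271 / 56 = -58.41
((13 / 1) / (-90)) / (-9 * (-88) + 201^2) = -13 / 3707370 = -0.00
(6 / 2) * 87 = 261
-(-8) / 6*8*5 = 160 / 3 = 53.33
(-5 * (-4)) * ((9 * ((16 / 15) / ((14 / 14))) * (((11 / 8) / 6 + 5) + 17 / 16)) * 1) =1208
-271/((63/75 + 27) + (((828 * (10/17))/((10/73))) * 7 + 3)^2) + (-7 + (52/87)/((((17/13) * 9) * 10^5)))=-3475959162770863664813/496565599680521325000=-7.00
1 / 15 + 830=12451 / 15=830.07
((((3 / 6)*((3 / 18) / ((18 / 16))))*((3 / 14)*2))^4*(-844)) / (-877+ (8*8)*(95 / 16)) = 13504 / 7829221617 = 0.00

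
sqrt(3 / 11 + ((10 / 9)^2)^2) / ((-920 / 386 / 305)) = -11773*sqrt(1426513) / 81972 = -171.54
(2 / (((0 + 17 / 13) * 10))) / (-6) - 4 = -4.03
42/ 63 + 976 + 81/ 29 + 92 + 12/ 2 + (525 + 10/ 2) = 139849/ 87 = 1607.46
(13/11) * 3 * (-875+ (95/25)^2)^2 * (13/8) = 58666515843/13750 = 4266655.70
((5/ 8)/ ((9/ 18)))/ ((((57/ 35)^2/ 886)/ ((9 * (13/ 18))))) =35273875/ 12996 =2714.21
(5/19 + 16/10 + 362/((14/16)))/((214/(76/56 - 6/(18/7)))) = -11330719/5977020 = -1.90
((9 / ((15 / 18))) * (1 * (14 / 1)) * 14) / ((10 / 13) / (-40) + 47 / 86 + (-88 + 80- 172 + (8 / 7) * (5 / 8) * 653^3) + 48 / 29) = 4804162272 / 451386910760665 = 0.00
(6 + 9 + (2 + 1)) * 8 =144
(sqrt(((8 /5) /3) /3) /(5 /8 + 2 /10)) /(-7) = -16*sqrt(10) /693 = -0.07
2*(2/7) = 4/7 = 0.57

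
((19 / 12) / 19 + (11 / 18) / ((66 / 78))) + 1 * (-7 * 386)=-97243 / 36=-2701.19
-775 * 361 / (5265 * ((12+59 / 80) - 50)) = 4476400 / 3138993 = 1.43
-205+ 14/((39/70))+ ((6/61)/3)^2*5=-26102035/145119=-179.87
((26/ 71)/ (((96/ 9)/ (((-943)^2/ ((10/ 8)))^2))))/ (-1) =-30839787576039/ 1775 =-17374528211.85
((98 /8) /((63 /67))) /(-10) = -469 /360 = -1.30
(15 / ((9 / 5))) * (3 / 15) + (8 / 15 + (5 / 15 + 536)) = 8078 / 15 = 538.53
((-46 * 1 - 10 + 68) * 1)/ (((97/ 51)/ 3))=1836/ 97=18.93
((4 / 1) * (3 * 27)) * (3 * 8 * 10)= 77760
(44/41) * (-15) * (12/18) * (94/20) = -2068/41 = -50.44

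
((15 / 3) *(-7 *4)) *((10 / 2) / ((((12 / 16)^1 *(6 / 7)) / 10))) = -98000 / 9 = -10888.89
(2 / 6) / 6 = 1 / 18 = 0.06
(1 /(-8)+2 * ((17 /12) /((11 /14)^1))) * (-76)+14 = -16537 /66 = -250.56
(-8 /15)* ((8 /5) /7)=-64 /525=-0.12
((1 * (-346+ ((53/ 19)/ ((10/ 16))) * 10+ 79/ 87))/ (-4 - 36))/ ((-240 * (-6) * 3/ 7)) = 3476627/ 285638400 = 0.01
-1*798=-798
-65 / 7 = -9.29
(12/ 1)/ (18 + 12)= 2/ 5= 0.40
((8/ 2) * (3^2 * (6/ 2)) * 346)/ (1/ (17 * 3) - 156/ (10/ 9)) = -9528840/ 35797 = -266.19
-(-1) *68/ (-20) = -17/ 5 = -3.40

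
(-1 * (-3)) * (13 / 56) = 39 / 56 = 0.70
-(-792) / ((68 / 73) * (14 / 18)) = 130086 / 119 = 1093.16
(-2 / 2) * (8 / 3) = -8 / 3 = -2.67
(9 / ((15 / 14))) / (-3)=-14 / 5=-2.80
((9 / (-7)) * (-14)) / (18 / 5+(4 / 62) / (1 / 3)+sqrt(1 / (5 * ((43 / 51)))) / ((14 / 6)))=384063960 / 80697457 - 201810 * sqrt(10965) / 80697457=4.50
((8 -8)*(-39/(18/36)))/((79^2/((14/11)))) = 0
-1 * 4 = -4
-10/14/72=-5/504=-0.01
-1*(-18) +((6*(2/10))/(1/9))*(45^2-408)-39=87213/5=17442.60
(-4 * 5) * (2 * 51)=-2040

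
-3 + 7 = 4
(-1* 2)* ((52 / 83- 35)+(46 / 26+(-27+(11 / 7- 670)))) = 10997664 / 7553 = 1456.07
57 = 57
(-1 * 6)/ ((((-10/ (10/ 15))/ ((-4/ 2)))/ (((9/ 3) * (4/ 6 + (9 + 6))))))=-188/ 5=-37.60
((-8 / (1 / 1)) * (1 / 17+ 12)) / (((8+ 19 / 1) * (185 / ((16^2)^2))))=-21495808 / 16983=-1265.73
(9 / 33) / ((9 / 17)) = 17 / 33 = 0.52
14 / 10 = 7 / 5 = 1.40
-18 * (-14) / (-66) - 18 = -240 / 11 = -21.82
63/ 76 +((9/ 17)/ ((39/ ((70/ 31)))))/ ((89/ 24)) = 38796597/ 46340164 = 0.84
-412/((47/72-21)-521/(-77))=22176/731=30.34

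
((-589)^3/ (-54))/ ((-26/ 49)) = -10012486981/ 1404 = -7131400.98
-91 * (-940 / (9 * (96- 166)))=-1222 / 9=-135.78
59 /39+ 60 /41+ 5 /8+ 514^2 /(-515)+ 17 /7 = -23379101129 /46115160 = -506.97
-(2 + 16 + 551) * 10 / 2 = -2845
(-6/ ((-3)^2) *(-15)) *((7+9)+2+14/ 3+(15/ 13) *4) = 10640/ 39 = 272.82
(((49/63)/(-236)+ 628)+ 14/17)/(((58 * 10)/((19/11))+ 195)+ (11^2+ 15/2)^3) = 862806758/2912091667569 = 0.00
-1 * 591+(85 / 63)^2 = -2338454 / 3969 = -589.18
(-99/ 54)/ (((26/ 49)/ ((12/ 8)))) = -539/ 104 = -5.18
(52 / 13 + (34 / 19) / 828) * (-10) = -157405 / 3933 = -40.02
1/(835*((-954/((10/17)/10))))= -1/13542030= -0.00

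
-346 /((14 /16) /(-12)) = 33216 /7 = 4745.14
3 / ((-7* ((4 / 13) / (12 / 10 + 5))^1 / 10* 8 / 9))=-97.15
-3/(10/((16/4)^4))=-384/5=-76.80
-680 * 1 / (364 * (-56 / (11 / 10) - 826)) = 935 / 438893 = 0.00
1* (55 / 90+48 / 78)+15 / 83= 27331 / 19422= 1.41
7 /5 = 1.40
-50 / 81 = -0.62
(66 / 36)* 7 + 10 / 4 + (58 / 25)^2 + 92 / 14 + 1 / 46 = 16487749 / 603750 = 27.31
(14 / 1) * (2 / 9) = 28 / 9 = 3.11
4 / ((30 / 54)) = 7.20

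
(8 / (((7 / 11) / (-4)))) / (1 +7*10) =-0.71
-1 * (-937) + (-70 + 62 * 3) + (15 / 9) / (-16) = 50539 / 48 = 1052.90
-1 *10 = -10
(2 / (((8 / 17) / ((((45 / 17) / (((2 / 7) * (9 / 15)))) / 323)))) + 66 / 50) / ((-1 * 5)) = -98397 / 323000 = -0.30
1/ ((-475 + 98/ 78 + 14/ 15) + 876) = 195/ 78622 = 0.00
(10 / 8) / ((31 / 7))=35 / 124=0.28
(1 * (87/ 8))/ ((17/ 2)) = 1.28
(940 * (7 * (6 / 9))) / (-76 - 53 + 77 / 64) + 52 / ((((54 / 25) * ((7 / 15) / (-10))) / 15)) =-1334983180 / 171759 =-7772.42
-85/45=-17/9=-1.89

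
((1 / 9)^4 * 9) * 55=55 / 729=0.08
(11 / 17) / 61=0.01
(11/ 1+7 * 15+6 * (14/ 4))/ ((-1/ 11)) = -1507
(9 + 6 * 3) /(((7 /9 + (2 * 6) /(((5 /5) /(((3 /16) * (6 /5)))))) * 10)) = 243 /313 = 0.78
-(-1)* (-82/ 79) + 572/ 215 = 1.62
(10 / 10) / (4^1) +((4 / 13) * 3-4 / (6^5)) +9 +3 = 332897 / 25272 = 13.17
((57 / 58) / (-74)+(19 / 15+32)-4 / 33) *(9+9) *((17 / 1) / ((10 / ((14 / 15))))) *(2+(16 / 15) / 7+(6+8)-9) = 99853017827 / 14753750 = 6767.98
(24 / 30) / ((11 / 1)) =4 / 55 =0.07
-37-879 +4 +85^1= -827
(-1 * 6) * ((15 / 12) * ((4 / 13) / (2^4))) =-15 / 104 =-0.14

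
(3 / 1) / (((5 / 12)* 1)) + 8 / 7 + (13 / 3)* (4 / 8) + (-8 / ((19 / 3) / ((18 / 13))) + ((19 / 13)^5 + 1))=16.43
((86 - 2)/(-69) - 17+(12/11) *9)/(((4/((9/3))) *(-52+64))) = -2125/4048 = -0.52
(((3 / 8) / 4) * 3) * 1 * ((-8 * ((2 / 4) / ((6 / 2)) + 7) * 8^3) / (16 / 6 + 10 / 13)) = -160992 / 67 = -2402.87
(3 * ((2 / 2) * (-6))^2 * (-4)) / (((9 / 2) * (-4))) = 24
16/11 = 1.45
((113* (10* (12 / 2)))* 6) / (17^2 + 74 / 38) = 96615 / 691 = 139.82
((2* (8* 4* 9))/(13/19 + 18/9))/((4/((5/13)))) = 20.63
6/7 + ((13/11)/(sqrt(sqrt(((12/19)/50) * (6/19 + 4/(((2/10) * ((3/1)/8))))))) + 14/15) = 3.09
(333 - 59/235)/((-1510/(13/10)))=-254137/887125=-0.29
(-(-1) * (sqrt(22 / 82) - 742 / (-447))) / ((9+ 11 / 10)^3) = 1000 * sqrt(451) / 42242341+ 742000 / 460544547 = 0.00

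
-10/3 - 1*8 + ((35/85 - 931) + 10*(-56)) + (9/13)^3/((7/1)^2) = -8245967315/5490303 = -1501.91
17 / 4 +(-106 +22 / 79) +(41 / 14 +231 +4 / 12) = 881197 / 6636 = 132.79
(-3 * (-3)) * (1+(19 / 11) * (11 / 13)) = 288 / 13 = 22.15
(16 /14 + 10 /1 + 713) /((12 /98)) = 35483 /6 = 5913.83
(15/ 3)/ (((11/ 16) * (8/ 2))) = 20/ 11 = 1.82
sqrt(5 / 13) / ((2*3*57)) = sqrt(65) / 4446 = 0.00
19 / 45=0.42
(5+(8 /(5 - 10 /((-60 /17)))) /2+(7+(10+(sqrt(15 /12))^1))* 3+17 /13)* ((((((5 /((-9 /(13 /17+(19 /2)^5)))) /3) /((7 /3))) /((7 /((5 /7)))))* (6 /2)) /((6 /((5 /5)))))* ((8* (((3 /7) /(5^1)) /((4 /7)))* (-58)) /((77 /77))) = 6103644355* sqrt(5) /186592+215623444129085 /171011568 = 1334014.94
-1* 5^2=-25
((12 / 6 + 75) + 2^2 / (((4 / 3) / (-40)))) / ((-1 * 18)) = 43 / 18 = 2.39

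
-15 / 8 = -1.88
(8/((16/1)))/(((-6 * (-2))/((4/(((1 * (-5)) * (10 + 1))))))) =-0.00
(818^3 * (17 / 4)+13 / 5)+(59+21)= 11631048343 / 5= 2326209668.60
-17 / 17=-1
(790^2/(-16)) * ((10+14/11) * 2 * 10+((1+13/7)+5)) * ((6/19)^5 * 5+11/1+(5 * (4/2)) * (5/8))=-479328942158932875/3050553968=-157128491.15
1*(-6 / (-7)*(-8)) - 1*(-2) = -34 / 7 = -4.86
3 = 3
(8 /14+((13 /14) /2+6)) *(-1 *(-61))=12017 /28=429.18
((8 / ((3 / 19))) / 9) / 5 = 152 / 135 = 1.13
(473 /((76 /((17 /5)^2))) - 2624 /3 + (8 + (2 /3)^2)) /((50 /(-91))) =1235973557 /855000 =1445.58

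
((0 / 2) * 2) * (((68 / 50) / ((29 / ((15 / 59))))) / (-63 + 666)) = 0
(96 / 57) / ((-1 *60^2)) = -2 / 4275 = -0.00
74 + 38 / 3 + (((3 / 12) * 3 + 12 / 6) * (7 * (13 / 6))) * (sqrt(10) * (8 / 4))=260 / 3 + 1001 * sqrt(10) / 12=350.45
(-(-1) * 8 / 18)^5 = 1024 / 59049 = 0.02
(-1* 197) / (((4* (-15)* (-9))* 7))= -197 / 3780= -0.05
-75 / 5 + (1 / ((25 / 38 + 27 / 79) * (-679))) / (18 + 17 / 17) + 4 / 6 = -87620671 / 6113037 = -14.33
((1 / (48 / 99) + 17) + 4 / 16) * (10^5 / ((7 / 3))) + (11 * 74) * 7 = 5833636 / 7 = 833376.57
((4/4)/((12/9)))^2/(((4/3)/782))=329.91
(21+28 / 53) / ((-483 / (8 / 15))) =-1304 / 54855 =-0.02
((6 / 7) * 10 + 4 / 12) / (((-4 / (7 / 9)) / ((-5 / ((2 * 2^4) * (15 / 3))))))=187 / 3456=0.05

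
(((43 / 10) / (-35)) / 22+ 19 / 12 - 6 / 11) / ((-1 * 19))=-11923 / 219450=-0.05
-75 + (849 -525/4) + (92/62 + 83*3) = 110761/124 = 893.23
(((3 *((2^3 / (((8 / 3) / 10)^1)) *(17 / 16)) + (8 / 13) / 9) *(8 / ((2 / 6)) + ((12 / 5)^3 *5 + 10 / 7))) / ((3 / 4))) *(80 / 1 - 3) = 8151047707 / 8775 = 928894.33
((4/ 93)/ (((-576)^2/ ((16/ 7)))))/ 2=1/ 6749568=0.00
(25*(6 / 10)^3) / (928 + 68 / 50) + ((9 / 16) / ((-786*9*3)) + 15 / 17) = 6617388031 / 7450864992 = 0.89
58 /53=1.09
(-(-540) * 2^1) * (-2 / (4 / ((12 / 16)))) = -405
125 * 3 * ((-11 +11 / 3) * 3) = -8250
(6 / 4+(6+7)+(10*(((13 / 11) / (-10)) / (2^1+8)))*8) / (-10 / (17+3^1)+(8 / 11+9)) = 213 / 145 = 1.47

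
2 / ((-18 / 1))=-1 / 9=-0.11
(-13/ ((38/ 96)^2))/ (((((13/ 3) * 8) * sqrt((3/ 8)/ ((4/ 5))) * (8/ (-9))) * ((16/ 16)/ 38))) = 2592 * sqrt(30)/ 95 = 149.44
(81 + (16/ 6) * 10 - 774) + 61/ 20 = -39797/ 60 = -663.28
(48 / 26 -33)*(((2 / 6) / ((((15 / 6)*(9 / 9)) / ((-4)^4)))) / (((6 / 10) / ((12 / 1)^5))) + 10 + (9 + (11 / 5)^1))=-5733097866 / 13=-441007528.15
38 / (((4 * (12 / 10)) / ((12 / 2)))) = 95 / 2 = 47.50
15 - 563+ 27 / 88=-48197 / 88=-547.69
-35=-35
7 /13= 0.54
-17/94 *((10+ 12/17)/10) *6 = -273/235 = -1.16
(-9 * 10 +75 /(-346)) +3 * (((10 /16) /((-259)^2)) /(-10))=-16751467839 /185680208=-90.22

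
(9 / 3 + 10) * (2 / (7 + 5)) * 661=8593 / 6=1432.17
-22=-22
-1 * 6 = -6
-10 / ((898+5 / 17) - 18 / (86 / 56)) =-1462 / 129617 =-0.01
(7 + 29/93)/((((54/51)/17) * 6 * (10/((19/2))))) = 93347/5022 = 18.59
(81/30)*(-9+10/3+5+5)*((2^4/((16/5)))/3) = 39/2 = 19.50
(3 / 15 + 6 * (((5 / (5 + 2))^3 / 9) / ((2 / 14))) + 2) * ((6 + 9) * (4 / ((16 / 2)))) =2867 / 98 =29.26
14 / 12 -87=-515 / 6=-85.83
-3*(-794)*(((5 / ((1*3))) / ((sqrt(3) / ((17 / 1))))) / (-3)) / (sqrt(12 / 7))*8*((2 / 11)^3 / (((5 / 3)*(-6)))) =215968*sqrt(7) / 11979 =47.70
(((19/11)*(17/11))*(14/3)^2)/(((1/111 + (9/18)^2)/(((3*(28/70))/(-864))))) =-585599/1878525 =-0.31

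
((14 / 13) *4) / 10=28 / 65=0.43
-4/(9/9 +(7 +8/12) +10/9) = -9/22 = -0.41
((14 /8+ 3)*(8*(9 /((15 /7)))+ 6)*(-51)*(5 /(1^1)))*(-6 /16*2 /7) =287793 /56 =5139.16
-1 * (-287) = 287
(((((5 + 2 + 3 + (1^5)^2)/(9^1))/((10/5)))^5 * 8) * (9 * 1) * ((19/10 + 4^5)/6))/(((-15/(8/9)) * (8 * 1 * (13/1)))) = -1652222209/2763493200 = -0.60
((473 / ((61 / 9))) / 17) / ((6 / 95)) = 134805 / 2074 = 65.00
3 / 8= 0.38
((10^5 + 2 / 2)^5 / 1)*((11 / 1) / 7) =110005500110001100005500011 / 7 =15715071444285871429357140.00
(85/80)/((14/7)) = 17/32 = 0.53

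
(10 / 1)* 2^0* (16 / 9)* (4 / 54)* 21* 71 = 159040 / 81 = 1963.46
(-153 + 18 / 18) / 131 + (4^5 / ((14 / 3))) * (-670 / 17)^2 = 90325554904 / 265013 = 340834.43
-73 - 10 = -83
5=5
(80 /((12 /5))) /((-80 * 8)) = -5 /96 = -0.05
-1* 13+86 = 73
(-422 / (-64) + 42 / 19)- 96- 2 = -54231 / 608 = -89.20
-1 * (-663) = 663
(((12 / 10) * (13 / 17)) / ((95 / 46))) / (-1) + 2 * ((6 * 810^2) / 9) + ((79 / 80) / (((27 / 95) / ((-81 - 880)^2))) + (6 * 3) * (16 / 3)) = 14245591200959 / 3488400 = 4083703.47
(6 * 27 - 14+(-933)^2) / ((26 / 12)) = 5223822 / 13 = 401832.46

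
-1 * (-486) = 486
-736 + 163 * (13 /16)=-9657 /16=-603.56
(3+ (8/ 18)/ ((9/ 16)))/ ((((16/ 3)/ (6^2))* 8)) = 3.20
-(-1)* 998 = 998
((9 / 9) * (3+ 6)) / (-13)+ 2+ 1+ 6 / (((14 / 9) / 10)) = 3720 / 91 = 40.88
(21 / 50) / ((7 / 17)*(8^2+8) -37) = -357 / 6250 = -0.06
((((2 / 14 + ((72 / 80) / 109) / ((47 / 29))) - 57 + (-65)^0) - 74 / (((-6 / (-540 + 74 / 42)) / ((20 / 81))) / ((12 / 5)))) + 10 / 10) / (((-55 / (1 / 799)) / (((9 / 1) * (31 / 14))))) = 10774952790649 / 5956946018100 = 1.81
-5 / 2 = -2.50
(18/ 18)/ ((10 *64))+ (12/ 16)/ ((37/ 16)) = 7717/ 23680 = 0.33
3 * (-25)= -75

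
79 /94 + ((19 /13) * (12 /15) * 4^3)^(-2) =934709167 /1111949312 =0.84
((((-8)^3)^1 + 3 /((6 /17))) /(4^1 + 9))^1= -1007 /26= -38.73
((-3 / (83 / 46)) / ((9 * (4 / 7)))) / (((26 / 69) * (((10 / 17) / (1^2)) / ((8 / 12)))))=-62951 / 64740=-0.97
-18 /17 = -1.06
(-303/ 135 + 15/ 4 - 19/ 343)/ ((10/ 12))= 1.74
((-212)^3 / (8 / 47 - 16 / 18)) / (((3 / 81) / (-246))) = -88058896290.95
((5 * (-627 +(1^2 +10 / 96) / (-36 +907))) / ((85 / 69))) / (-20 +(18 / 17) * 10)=602911949 / 2229760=270.39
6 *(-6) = -36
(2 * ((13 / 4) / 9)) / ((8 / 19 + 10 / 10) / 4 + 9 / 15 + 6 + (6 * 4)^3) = 2470 / 47301867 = 0.00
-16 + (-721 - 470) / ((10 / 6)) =-3653 / 5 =-730.60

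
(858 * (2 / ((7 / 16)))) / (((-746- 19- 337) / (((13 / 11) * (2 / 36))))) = -2704 / 11571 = -0.23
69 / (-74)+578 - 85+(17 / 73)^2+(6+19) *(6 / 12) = 99497794 / 197173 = 504.62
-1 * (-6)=6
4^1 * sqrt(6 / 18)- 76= -76 + 4 * sqrt(3) / 3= -73.69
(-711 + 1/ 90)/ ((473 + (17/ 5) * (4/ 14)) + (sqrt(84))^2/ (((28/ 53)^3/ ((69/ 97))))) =-2433117736/ 3008795319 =-0.81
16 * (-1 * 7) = -112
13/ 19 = 0.68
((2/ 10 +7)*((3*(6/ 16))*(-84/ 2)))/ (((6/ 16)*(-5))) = 4536/ 25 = 181.44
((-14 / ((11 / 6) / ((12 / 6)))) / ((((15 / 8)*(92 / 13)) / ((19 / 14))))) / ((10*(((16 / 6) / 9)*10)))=-6669 / 126500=-0.05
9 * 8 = 72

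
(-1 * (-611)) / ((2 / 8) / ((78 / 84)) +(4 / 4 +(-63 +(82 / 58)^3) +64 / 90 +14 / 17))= -296394395310 / 27830135399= -10.65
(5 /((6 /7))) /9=35 /54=0.65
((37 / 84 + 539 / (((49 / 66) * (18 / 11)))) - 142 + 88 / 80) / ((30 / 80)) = 84898 / 105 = 808.55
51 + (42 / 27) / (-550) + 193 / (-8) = 532069 / 19800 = 26.87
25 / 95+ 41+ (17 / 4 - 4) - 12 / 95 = 15727 / 380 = 41.39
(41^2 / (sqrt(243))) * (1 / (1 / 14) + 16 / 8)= 26896 * sqrt(3) / 27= 1725.38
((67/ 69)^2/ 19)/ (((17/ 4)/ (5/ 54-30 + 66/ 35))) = -0.33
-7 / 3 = -2.33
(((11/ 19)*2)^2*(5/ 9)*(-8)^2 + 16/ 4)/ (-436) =-0.12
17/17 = 1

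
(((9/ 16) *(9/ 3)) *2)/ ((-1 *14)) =-27/ 112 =-0.24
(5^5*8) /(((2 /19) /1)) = 237500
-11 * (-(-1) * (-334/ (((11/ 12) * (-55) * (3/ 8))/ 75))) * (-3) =480960/ 11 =43723.64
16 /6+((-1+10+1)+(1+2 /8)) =167 /12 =13.92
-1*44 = -44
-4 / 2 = -2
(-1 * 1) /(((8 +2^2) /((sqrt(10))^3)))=-5 * sqrt(10) /6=-2.64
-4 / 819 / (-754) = 2 / 308763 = 0.00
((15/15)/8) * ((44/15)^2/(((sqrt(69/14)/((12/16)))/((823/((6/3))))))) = 149.52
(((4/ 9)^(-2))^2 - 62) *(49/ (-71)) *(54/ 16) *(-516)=-1589080437/ 36352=-43713.70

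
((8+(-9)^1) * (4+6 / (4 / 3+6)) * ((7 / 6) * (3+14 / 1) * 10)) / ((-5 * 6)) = 6307 / 198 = 31.85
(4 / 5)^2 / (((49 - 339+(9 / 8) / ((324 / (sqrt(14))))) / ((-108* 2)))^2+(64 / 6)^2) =517133825998848* sqrt(14) / 250070722459285139804405+6923550862991892676608 / 1250353612296425699022025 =0.01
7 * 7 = 49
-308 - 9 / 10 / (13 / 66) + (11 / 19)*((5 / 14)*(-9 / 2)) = -10840819 / 34580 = -313.50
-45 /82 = -0.55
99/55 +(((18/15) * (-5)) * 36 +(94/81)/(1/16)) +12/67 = -5303617/27135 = -195.45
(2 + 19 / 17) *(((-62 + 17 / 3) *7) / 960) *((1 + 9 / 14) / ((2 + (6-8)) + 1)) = -206011 / 97920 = -2.10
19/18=1.06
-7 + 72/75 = -151/25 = -6.04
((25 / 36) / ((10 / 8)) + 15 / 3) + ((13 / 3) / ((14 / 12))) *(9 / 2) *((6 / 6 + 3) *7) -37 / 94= 400295 / 846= 473.16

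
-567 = -567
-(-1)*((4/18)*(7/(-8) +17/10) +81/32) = 1303/480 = 2.71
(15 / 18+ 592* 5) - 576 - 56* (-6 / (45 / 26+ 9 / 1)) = 149801 / 62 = 2416.15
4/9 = 0.44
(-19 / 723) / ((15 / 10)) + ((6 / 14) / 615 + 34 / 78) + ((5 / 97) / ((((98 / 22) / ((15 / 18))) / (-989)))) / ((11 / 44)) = -1036566410582 / 27474169905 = -37.73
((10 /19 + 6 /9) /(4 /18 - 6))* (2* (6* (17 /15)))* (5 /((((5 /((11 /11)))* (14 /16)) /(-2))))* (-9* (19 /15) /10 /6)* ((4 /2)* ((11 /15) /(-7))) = 0.26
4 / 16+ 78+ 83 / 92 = 3641 / 46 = 79.15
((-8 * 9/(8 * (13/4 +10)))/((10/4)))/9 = -8/265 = -0.03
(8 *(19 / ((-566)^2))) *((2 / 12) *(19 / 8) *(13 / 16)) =4693 / 30754176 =0.00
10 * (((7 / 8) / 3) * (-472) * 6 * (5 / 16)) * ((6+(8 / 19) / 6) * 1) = -1786225 / 114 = -15668.64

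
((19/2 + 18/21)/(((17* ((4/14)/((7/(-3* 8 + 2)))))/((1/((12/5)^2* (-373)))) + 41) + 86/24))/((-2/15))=-1141875/482774287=-0.00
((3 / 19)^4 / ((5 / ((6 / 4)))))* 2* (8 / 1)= 1944 / 651605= 0.00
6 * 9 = 54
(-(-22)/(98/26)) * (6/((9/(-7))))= -27.24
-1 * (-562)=562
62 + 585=647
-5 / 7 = -0.71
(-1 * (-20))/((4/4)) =20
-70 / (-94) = 35 / 47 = 0.74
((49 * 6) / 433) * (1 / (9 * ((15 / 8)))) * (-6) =-1568 / 6495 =-0.24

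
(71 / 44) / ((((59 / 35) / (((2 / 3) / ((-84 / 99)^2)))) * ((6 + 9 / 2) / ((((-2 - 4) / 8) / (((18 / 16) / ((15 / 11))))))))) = -1775 / 23128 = -0.08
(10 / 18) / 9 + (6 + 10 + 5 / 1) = 1706 / 81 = 21.06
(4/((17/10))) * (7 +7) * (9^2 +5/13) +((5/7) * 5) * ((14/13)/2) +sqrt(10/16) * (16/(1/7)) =28 * sqrt(10) +592905/221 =2771.37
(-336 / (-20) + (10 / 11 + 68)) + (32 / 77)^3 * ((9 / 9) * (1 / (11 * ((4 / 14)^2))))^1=43961298 / 512435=85.79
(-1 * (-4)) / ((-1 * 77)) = -4 / 77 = -0.05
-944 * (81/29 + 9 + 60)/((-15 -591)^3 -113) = 1965408/6453808741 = 0.00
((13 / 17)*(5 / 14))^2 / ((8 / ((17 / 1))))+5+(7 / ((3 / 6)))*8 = 3122977 / 26656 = 117.16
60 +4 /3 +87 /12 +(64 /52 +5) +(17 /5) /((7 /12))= 440309 /5460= 80.64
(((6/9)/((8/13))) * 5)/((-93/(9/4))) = -65/496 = -0.13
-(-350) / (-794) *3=-525 / 397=-1.32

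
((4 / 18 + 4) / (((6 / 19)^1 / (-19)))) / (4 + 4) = -6859 / 216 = -31.75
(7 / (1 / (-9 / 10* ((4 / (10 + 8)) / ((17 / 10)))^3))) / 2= -2800 / 397953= -0.01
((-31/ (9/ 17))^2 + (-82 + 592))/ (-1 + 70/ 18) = 319039/ 234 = 1363.41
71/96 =0.74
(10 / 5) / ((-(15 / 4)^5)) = -2048 / 759375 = -0.00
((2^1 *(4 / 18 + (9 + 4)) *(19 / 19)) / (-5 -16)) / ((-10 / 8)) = 136 / 135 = 1.01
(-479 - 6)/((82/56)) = -13580/41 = -331.22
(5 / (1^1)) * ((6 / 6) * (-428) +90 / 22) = -2119.55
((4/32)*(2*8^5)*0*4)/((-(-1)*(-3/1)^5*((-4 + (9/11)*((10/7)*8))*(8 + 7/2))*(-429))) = 0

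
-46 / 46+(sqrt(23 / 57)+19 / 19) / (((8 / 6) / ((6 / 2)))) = 5 / 4+3 * sqrt(1311) / 76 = 2.68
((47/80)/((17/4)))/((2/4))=47/170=0.28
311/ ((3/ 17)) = 5287/ 3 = 1762.33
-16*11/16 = -11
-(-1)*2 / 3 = 2 / 3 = 0.67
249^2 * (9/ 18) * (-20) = -620010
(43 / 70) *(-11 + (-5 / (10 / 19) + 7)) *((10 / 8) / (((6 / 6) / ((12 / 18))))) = -387 / 56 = -6.91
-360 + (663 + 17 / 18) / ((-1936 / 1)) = -12557231 / 34848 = -360.34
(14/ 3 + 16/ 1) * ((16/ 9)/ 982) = 0.04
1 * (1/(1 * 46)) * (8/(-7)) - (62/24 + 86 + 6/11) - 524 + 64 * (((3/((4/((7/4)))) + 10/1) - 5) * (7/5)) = -5053049/106260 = -47.55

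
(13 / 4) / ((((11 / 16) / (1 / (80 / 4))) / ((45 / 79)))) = 117 / 869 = 0.13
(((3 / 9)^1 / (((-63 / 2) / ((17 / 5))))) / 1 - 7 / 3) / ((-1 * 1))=2239 / 945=2.37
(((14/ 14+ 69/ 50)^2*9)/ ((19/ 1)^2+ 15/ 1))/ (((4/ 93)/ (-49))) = -580785093/ 3760000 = -154.46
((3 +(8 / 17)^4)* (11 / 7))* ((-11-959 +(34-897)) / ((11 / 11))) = -5134689417 / 584647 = -8782.55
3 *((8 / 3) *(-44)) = -352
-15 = -15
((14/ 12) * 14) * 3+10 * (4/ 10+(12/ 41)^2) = 90533/ 1681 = 53.86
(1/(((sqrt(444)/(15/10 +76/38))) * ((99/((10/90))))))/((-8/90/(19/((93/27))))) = -665 * sqrt(111)/605616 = -0.01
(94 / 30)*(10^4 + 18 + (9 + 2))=157121 / 5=31424.20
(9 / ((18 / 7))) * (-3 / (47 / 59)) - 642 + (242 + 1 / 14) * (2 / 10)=-606.77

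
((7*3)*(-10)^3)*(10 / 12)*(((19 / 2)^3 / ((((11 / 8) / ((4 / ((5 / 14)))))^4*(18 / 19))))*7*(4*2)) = -514461092311728128 / 131769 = -3904264981230.24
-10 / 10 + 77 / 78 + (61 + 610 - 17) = 51011 / 78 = 653.99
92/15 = 6.13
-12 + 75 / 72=-263 / 24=-10.96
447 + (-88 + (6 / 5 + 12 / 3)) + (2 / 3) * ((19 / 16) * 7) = 44369 / 120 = 369.74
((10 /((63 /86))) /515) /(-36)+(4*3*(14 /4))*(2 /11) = 4905211 /642411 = 7.64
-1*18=-18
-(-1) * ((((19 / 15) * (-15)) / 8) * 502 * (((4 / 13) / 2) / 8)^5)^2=22743361 / 2312881695184912384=0.00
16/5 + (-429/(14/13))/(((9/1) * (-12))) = 17359/2520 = 6.89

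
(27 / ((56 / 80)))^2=72900 / 49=1487.76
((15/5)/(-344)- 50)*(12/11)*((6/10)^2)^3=-37622961/14781250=-2.55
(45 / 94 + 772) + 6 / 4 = 36377 / 47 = 773.98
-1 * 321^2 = -103041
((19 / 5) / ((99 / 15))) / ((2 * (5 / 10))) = 19 / 33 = 0.58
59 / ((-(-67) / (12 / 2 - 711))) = -41595 / 67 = -620.82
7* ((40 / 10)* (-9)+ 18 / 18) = -245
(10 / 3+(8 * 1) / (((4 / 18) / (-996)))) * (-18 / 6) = 107558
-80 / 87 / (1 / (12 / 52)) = -80 / 377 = -0.21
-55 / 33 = -5 / 3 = -1.67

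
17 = 17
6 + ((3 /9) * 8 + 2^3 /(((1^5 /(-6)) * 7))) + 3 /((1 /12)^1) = 794 /21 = 37.81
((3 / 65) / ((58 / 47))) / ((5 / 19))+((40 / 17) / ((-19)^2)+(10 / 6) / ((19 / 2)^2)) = 57994069 / 347047350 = 0.17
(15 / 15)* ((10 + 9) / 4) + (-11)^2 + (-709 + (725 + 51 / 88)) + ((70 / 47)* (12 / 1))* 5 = 958275 / 4136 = 231.69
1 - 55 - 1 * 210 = -264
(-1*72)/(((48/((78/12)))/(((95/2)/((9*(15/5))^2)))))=-1235/1944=-0.64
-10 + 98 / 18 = -41 / 9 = -4.56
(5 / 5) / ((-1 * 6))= -1 / 6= -0.17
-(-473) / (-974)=-473 / 974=-0.49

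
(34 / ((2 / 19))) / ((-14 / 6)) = -969 / 7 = -138.43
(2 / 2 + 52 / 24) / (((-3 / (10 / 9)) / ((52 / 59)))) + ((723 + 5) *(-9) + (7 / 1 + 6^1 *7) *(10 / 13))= -404778614 / 62127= -6515.34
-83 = -83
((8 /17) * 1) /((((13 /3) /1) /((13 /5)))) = 24 /85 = 0.28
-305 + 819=514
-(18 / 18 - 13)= 12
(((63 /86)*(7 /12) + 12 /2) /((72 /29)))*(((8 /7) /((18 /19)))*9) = 406087 /14448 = 28.11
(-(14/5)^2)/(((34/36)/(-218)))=769104/425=1809.66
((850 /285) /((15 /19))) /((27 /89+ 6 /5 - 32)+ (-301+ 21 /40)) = -121040 /10604331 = -0.01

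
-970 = -970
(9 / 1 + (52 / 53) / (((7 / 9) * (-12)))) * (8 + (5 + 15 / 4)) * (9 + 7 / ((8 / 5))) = 5914425 / 2968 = 1992.73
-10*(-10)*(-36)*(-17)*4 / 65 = 48960 / 13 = 3766.15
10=10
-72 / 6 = -12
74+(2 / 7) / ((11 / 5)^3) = 74.03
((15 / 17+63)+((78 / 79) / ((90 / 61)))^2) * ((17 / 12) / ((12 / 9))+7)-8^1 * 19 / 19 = 65015656469 / 127316400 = 510.66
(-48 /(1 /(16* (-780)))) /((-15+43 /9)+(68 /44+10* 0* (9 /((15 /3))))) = -59304960 /859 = -69039.53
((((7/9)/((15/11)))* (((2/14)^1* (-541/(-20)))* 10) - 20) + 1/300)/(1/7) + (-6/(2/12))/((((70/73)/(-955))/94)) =63697471631/18900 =3370236.59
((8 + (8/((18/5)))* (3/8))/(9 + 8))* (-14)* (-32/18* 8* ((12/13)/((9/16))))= 3039232/17901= 169.78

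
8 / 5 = 1.60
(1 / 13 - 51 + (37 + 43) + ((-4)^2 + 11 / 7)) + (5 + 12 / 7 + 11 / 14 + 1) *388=304363 / 91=3344.65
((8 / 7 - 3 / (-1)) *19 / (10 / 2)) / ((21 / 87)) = 15979 / 245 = 65.22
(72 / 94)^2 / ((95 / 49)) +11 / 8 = 2816437 / 1678840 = 1.68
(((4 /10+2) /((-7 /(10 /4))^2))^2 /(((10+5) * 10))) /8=3 /38416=0.00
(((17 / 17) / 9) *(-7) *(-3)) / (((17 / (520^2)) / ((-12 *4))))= -30284800 / 17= -1781458.82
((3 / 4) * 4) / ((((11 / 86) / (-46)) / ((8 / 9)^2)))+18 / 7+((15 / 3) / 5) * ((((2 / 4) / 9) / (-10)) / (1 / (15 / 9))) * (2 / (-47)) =-6151573 / 7238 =-849.90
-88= -88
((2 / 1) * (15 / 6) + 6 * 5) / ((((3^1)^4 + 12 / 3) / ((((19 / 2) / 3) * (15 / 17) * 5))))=3325 / 578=5.75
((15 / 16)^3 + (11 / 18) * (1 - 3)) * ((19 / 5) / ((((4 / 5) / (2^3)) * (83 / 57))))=-5299841 / 509952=-10.39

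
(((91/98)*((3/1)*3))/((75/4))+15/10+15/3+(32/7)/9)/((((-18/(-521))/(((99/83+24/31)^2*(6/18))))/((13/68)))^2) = 1246246746051252243964393/3283159522564651420800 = 379.59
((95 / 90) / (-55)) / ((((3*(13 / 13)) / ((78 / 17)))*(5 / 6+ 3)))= -494 / 64515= -0.01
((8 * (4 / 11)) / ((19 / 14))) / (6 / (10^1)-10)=-0.23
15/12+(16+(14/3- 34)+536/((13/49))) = 313283/156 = 2008.22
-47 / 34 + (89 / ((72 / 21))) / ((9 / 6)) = 9745 / 612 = 15.92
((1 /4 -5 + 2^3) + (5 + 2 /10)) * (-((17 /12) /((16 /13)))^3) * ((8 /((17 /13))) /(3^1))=-26.28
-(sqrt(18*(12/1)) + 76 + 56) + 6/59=-7782/59 - 6*sqrt(6)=-146.60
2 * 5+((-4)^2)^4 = 65546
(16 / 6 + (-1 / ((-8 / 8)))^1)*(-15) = -55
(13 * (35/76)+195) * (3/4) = 45825/304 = 150.74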